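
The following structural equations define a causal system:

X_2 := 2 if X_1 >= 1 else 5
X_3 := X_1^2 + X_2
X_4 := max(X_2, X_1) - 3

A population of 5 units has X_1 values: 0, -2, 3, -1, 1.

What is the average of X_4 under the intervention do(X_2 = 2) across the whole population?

-0.8

do(X_2=2) breaks X_2's dependence on X_1. With X_2=2 fixed, X_4 across the units is -1, -1, 0, -1, -1, mean -0.8.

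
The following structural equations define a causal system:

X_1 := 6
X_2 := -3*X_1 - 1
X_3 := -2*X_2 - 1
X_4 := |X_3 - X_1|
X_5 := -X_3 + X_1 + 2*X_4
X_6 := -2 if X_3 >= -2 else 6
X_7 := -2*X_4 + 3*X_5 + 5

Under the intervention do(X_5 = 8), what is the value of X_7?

Under do(X_5=8), the mechanism X_5 := -X_3 + X_1 + 2*X_4 is discarded; X_5 is fixed at 8.
X_2 = -3*X_1 - 1  [with X_1=6]  = -19
X_3 = -2*X_2 - 1  [with X_2=-19]  = 37
X_4 = |X_3 - X_1|  [with X_3=37, X_1=6]  = 31
X_7 = -2*X_4 + 3*X_5 + 5  [with X_4=31, X_5=8]  = -33

-33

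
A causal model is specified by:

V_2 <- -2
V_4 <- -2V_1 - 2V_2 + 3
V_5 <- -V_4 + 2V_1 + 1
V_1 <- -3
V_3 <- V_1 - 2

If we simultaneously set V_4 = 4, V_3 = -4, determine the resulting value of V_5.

The joint intervention fixes V_4 = 4, V_3 = -4, removing each variable's own equation.
V_5 = -V_4 + 2V_1 + 1  [with V_4=4, V_1=-3]  = -9

-9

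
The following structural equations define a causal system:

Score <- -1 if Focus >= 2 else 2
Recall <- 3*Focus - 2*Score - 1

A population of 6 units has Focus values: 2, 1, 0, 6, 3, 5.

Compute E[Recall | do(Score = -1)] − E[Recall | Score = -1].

do(Score=-1) breaks Score's dependence on Focus. With Score=-1 fixed, Recall across the units is 7, 4, 1, 19, 10, 16, mean 9.5.
Conditioning on Score=-1 selects the 4 unit(s) with Focus ∈ {2, 6, 3, 5}. Their Recall values: 7, 19, 10, 16. Mean = 13.
Difference = 9.5 − 13 = -3.5.

-3.5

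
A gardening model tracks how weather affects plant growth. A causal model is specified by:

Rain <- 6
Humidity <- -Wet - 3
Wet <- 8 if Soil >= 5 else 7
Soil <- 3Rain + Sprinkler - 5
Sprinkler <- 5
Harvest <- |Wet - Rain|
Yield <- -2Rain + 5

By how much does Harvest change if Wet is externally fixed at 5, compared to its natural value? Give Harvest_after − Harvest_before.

-1

The intervention breaks the incoming arrows to Wet: Wet <- 8 if Soil >= 5 else 7 no longer applies, and Wet = 5.
Harvest = |Wet - Rain|  [with Wet=5, Rain=6]  = 1
Without intervention: Soil = 3Rain + Sprinkler - 5  [with Rain=6, Sprinkler=5]  = 18; Wet = 8 if Soil >= 5 else 7  [with Soil=18]  = 8; Harvest = |Wet - Rain|  [with Wet=8, Rain=6]  = 2.
Change = 1 − 2 = -1.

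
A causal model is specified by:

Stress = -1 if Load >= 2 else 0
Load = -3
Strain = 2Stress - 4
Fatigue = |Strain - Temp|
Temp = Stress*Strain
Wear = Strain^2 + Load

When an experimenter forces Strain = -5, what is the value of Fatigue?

5

The intervention breaks the incoming arrows to Strain: Strain = 2Stress - 4 no longer applies, and Strain = -5.
Stress = -1 if Load >= 2 else 0  [with Load=-3]  = 0
Temp = Stress*Strain  [with Stress=0, Strain=-5]  = 0
Fatigue = |Strain - Temp|  [with Strain=-5, Temp=0]  = 5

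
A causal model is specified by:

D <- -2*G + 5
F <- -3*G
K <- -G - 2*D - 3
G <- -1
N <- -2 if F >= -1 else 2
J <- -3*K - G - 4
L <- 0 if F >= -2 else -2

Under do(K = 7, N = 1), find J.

Setting K = 7, N = 1 by intervention discards those variables' equations.
J = -3*K - G - 4  [with K=7, G=-1]  = -24

-24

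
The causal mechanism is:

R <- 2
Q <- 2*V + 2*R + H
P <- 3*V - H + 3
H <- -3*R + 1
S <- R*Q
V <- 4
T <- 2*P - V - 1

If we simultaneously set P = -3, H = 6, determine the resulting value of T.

The joint intervention fixes P = -3, H = 6, removing each variable's own equation.
T = 2*P - V - 1  [with P=-3, V=4]  = -11

-11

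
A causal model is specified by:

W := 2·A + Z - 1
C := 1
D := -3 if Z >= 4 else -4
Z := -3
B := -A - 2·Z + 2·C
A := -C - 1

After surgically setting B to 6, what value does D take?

-4

Under do(B=6), the mechanism B := -A - 2·Z + 2·C is discarded; B is fixed at 6.
Since D is not a descendant of the intervened variable, it is unaffected.
D = -3 if Z >= 4 else -4  [with Z=-3]  = -4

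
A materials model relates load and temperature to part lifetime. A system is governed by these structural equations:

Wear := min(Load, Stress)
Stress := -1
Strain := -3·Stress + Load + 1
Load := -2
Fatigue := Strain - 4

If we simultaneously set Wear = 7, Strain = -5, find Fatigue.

The joint intervention fixes Wear = 7, Strain = -5, removing each variable's own equation.
Fatigue = Strain - 4  [with Strain=-5]  = -9

-9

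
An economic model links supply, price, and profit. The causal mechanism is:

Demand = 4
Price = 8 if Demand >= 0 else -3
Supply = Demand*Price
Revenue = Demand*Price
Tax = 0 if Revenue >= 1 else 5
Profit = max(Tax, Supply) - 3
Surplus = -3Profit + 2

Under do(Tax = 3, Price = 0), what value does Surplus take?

2

Setting Tax = 3, Price = 0 by intervention discards those variables' equations.
Supply = Demand*Price  [with Demand=4, Price=0]  = 0
Profit = max(Tax, Supply) - 3  [with Tax=3, Supply=0]  = 0
Surplus = -3Profit + 2  [with Profit=0]  = 2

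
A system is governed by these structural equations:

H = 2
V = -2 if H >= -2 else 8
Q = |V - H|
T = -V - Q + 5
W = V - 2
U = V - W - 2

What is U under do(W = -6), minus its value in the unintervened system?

The intervention breaks the incoming arrows to W: W = V - 2 no longer applies, and W = -6.
V = -2 if H >= -2 else 8  [with H=2]  = -2
U = V - W - 2  [with V=-2, W=-6]  = 2
Without intervention: V = -2 if H >= -2 else 8  [with H=2]  = -2; W = V - 2  [with V=-2]  = -4; U = V - W - 2  [with V=-2, W=-4]  = 0.
Change = 2 − 0 = 2.

2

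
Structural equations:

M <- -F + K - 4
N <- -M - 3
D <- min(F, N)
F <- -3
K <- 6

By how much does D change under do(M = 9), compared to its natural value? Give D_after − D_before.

-4

do(M=9) replaces the equation M <- -F + K - 4 with the constant M = 9.
N = -M - 3  [with M=9]  = -12
D = min(F, N)  [with F=-3, N=-12]  = -12
Without intervention: M = -F + K - 4  [with F=-3, K=6]  = 5; N = -M - 3  [with M=5]  = -8; D = min(F, N)  [with F=-3, N=-8]  = -8.
Change = -12 − (-8) = -4.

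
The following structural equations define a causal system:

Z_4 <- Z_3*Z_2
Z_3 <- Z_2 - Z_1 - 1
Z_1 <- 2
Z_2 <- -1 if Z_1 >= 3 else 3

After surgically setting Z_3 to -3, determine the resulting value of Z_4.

-9

The intervention breaks the incoming arrows to Z_3: Z_3 <- Z_2 - Z_1 - 1 no longer applies, and Z_3 = -3.
Z_2 = -1 if Z_1 >= 3 else 3  [with Z_1=2]  = 3
Z_4 = Z_3*Z_2  [with Z_3=-3, Z_2=3]  = -9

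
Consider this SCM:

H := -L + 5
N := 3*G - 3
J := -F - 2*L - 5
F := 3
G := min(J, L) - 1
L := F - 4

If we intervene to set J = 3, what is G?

The intervention breaks the incoming arrows to J: J := -F - 2*L - 5 no longer applies, and J = 3.
L = F - 4  [with F=3]  = -1
G = min(J, L) - 1  [with J=3, L=-1]  = -2

-2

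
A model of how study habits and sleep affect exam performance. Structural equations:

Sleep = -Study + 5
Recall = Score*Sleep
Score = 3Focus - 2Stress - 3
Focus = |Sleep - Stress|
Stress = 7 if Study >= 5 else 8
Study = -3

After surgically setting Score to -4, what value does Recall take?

-32

The intervention breaks the incoming arrows to Score: Score = 3Focus - 2Stress - 3 no longer applies, and Score = -4.
Sleep = -Study + 5  [with Study=-3]  = 8
Recall = Score*Sleep  [with Score=-4, Sleep=8]  = -32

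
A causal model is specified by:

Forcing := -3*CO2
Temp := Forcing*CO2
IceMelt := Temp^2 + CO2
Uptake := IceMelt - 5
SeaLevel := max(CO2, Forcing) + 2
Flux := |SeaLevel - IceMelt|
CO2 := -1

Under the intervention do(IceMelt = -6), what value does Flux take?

Under do(IceMelt=-6), the mechanism IceMelt := Temp^2 + CO2 is discarded; IceMelt is fixed at -6.
Forcing = -3*CO2  [with CO2=-1]  = 3
SeaLevel = max(CO2, Forcing) + 2  [with CO2=-1, Forcing=3]  = 5
Flux = |SeaLevel - IceMelt|  [with SeaLevel=5, IceMelt=-6]  = 11

11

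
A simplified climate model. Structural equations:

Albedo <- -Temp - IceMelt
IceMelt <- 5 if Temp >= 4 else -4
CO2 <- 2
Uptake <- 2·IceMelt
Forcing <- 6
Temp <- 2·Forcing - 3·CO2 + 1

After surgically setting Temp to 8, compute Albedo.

-13

do(Temp=8) replaces the equation Temp <- 2·Forcing - 3·CO2 + 1 with the constant Temp = 8.
IceMelt = 5 if Temp >= 4 else -4  [with Temp=8]  = 5
Albedo = -Temp - IceMelt  [with Temp=8, IceMelt=5]  = -13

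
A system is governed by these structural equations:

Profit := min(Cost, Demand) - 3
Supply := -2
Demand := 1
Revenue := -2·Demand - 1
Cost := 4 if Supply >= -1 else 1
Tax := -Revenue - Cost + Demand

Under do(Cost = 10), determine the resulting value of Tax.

do(Cost=10) replaces the equation Cost := 4 if Supply >= -1 else 1 with the constant Cost = 10.
Revenue = -2·Demand - 1  [with Demand=1]  = -3
Tax = -Revenue - Cost + Demand  [with Revenue=-3, Cost=10, Demand=1]  = -6

-6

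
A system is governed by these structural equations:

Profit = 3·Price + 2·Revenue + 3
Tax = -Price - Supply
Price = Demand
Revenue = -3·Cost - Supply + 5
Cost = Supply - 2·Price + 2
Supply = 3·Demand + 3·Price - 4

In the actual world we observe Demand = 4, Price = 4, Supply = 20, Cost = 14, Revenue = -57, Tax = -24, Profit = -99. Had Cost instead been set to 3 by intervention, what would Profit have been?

-33

The intervention breaks the incoming arrows to Cost: Cost = Supply - 2·Price + 2 no longer applies, and Cost = 3.
Price = Demand  [with Demand=4]  = 4
Supply = 3·Demand + 3·Price - 4  [with Demand=4, Price=4]  = 20
Revenue = -3·Cost - Supply + 5  [with Cost=3, Supply=20]  = -24
Profit = 3·Price + 2·Revenue + 3  [with Price=4, Revenue=-24]  = -33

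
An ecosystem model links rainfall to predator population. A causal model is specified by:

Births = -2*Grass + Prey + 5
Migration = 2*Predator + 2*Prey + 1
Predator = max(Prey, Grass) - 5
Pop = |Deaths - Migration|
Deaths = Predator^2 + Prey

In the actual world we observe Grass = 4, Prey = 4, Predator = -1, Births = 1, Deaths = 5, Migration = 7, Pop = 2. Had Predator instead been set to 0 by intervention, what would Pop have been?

The intervention breaks the incoming arrows to Predator: Predator = max(Prey, Grass) - 5 no longer applies, and Predator = 0.
Deaths = Predator^2 + Prey  [with Predator=0, Prey=4]  = 4
Migration = 2*Predator + 2*Prey + 1  [with Predator=0, Prey=4]  = 9
Pop = |Deaths - Migration|  [with Deaths=4, Migration=9]  = 5

5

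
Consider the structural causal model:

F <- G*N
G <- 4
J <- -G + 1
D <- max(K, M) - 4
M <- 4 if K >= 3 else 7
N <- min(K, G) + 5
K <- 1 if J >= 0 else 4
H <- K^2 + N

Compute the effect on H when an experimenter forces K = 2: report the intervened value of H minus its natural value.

The intervention breaks the incoming arrows to K: K <- 1 if J >= 0 else 4 no longer applies, and K = 2.
N = min(K, G) + 5  [with K=2, G=4]  = 7
H = K^2 + N  [with K=2, N=7]  = 11
Without intervention: J = -G + 1  [with G=4]  = -3; K = 1 if J >= 0 else 4  [with J=-3]  = 4; N = min(K, G) + 5  [with K=4, G=4]  = 9; H = K^2 + N  [with K=4, N=9]  = 25.
Change = 11 − 25 = -14.

-14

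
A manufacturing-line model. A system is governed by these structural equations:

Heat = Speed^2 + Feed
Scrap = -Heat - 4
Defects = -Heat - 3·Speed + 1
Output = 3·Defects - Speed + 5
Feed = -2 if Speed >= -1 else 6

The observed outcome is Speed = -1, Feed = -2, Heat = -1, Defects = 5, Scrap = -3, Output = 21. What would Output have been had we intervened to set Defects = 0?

Under do(Defects=0), the mechanism Defects = -Heat - 3·Speed + 1 is discarded; Defects is fixed at 0.
Output = 3·Defects - Speed + 5  [with Defects=0, Speed=-1]  = 6

6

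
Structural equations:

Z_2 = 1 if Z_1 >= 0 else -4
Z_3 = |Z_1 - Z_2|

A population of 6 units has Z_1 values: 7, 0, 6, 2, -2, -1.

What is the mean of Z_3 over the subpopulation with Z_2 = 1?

3.25

Conditioning on Z_2=1 selects the 4 unit(s) with Z_1 ∈ {7, 0, 6, 2}. Their Z_3 values: 6, 1, 5, 1. Mean = 3.25.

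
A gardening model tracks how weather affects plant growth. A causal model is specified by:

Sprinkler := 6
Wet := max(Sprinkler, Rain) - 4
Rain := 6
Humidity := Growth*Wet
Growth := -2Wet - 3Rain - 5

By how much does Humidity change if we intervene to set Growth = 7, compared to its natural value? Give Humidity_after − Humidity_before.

Intervening sets Growth = 7 and removes its equation (Growth := -2Wet - 3Rain - 5).
Wet = max(Sprinkler, Rain) - 4  [with Sprinkler=6, Rain=6]  = 2
Humidity = Growth*Wet  [with Growth=7, Wet=2]  = 14
Without intervention: Wet = max(Sprinkler, Rain) - 4  [with Sprinkler=6, Rain=6]  = 2; Growth = -2Wet - 3Rain - 5  [with Wet=2, Rain=6]  = -27; Humidity = Growth*Wet  [with Growth=-27, Wet=2]  = -54.
Change = 14 − (-54) = 68.

68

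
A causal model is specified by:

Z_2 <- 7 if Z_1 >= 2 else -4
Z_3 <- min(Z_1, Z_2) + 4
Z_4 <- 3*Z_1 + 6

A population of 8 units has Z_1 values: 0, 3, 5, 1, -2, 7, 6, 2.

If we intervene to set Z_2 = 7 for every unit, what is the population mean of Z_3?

6.75

Every unit gets Z_2=7 under the intervention. Z_3 values become 4, 7, 9, 5, 2, 11, 10, 6; E[Z_3|do(Z_2=7)] = 6.75.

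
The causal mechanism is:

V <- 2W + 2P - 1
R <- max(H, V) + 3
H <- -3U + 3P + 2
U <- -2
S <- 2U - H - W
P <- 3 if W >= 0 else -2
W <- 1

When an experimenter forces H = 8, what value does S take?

The intervention breaks the incoming arrows to H: H <- -3U + 3P + 2 no longer applies, and H = 8.
S = 2U - H - W  [with U=-2, H=8, W=1]  = -13

-13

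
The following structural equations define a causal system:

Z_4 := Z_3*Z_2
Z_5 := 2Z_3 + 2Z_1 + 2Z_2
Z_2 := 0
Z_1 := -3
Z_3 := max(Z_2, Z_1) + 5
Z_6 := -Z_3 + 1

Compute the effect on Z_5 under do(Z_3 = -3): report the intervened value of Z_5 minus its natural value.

-16

do(Z_3=-3) replaces the equation Z_3 := max(Z_2, Z_1) + 5 with the constant Z_3 = -3.
Z_5 = 2Z_3 + 2Z_1 + 2Z_2  [with Z_3=-3, Z_1=-3, Z_2=0]  = -12
Without intervention: Z_3 = max(Z_2, Z_1) + 5  [with Z_2=0, Z_1=-3]  = 5; Z_5 = 2Z_3 + 2Z_1 + 2Z_2  [with Z_3=5, Z_1=-3, Z_2=0]  = 4.
Change = -12 − 4 = -16.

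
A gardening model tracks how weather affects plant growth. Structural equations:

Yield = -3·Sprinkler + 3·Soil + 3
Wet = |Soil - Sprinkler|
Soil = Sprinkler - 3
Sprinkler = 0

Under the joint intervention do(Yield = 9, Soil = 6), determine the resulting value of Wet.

6

Setting Yield = 9, Soil = 6 by intervention discards those variables' equations.
Wet = |Soil - Sprinkler|  [with Soil=6, Sprinkler=0]  = 6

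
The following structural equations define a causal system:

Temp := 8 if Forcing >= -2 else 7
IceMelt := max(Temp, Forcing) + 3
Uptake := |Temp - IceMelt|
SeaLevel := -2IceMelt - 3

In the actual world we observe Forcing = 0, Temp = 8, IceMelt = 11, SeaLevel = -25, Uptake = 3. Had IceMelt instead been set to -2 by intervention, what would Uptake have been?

10

do(IceMelt=-2) replaces the equation IceMelt := max(Temp, Forcing) + 3 with the constant IceMelt = -2.
Temp = 8 if Forcing >= -2 else 7  [with Forcing=0]  = 8
Uptake = |Temp - IceMelt|  [with Temp=8, IceMelt=-2]  = 10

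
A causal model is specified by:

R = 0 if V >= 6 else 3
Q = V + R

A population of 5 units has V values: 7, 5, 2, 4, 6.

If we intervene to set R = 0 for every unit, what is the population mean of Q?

Under do(R=0), R's equation is replaced by R=0 for every unit. Per-unit Q: 7, 5, 2, 4, 6. Mean = 4.8.

4.8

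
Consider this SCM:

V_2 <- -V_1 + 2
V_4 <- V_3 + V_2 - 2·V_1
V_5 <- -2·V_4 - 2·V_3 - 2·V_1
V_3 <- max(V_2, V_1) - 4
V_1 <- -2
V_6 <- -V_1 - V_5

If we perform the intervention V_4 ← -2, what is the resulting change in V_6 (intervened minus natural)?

Under do(V_4=-2), the mechanism V_4 <- V_3 + V_2 - 2·V_1 is discarded; V_4 is fixed at -2.
V_2 = -V_1 + 2  [with V_1=-2]  = 4
V_3 = max(V_2, V_1) - 4  [with V_2=4, V_1=-2]  = 0
V_5 = -2·V_4 - 2·V_3 - 2·V_1  [with V_4=-2, V_3=0, V_1=-2]  = 8
V_6 = -V_1 - V_5  [with V_1=-2, V_5=8]  = -6
Without intervention: V_2 = -V_1 + 2  [with V_1=-2]  = 4; V_3 = max(V_2, V_1) - 4  [with V_2=4, V_1=-2]  = 0; V_4 = V_3 + V_2 - 2·V_1  [with V_3=0, V_2=4, V_1=-2]  = 8; V_5 = -2·V_4 - 2·V_3 - 2·V_1  [with V_4=8, V_3=0, V_1=-2]  = -12; V_6 = -V_1 - V_5  [with V_1=-2, V_5=-12]  = 14.
Change = -6 − 14 = -20.

-20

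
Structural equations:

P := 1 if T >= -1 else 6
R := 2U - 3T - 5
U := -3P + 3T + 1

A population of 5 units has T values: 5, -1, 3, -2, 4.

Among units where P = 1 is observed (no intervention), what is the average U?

Observing P=1 restricts to units where P's equation naturally yields 1: T ∈ {5, -1, 3, 4}. In that subpopulation U = 13, -5, 7, 10, mean 6.25.

6.25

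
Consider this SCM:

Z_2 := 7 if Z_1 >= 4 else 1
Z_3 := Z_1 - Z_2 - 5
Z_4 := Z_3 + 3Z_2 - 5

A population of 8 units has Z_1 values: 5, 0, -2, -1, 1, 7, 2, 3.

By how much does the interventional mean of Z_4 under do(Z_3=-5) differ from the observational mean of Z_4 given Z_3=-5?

-4.5

do(Z_3=-5) breaks Z_3's dependence on Z_1. With Z_3=-5 fixed, Z_4 across the units is 11, -7, -7, -7, -7, 11, -7, -7, mean -2.5.
E[Z_4|Z_3=-5] averages over only the 2 units with Z_3=-5 (Z_1 = 1, 7): Z_4 = -7, 11, mean 2.
Difference = -2.5 − 2 = -4.5.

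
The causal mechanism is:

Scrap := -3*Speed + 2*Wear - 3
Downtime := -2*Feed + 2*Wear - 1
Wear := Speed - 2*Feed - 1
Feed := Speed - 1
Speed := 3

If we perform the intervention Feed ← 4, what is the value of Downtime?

do(Feed=4) replaces the equation Feed := Speed - 1 with the constant Feed = 4.
Wear = Speed - 2*Feed - 1  [with Speed=3, Feed=4]  = -6
Downtime = -2*Feed + 2*Wear - 1  [with Feed=4, Wear=-6]  = -21

-21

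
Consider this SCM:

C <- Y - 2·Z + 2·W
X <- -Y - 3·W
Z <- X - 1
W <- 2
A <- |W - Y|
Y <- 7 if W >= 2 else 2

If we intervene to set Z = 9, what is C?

Intervening sets Z = 9 and removes its equation (Z <- X - 1).
Y = 7 if W >= 2 else 2  [with W=2]  = 7
C = Y - 2·Z + 2·W  [with Y=7, Z=9, W=2]  = -7

-7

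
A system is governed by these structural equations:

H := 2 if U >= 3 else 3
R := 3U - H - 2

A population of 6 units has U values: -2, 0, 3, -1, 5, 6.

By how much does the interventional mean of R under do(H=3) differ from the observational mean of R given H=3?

8.5

The intervention sets H=3 in all 6 units regardless of U. Recomputing R per unit gives -11, -5, 4, -8, 10, 13; average 0.5.
Conditioning on H=3 selects the 3 unit(s) with U ∈ {-2, 0, -1}. Their R values: -11, -5, -8. Mean = -8.
Difference = 0.5 − (-8) = 8.5.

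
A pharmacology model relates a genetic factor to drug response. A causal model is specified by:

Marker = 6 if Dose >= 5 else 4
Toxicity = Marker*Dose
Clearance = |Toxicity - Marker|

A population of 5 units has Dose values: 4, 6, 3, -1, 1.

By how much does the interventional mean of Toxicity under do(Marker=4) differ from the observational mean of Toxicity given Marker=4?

Every unit gets Marker=4 under the intervention. Toxicity values become 16, 24, 12, -4, 4; E[Toxicity|do(Marker=4)] = 10.4.
E[Toxicity|Marker=4] averages over only the 4 units with Marker=4 (Dose = 4, 3, -1, 1): Toxicity = 16, 12, -4, 4, mean 7.
Difference = 10.4 − 7 = 3.4.

3.4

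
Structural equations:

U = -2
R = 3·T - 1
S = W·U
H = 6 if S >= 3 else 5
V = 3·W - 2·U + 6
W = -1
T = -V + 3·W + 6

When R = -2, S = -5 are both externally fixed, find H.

5

Setting R = -2, S = -5 by intervention discards those variables' equations.
H = 6 if S >= 3 else 5  [with S=-5]  = 5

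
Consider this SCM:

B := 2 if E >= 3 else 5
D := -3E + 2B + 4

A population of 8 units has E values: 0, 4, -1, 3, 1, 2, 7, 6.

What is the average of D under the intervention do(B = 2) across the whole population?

-0.25

do(B=2) breaks B's dependence on E. With B=2 fixed, D across the units is 8, -4, 11, -1, 5, 2, -13, -10, mean -0.25.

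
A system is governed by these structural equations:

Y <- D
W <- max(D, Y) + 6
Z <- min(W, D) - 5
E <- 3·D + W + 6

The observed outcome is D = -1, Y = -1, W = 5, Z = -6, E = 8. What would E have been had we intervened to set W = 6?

9

do(W=6) replaces the equation W <- max(D, Y) + 6 with the constant W = 6.
E = 3·D + W + 6  [with D=-1, W=6]  = 9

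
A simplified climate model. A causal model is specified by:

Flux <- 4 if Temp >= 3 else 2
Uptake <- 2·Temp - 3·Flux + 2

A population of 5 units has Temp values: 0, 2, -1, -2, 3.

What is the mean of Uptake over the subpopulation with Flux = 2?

Observing Flux=2 restricts to units where Flux's equation naturally yields 2: Temp ∈ {0, 2, -1, -2}. In that subpopulation Uptake = -4, 0, -6, -8, mean -4.5.

-4.5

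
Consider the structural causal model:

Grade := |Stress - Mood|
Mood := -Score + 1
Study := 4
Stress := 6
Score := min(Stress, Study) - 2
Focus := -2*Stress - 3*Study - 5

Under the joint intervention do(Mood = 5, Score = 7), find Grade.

1

Setting Mood = 5, Score = 7 by intervention discards those variables' equations.
Grade = |Stress - Mood|  [with Stress=6, Mood=5]  = 1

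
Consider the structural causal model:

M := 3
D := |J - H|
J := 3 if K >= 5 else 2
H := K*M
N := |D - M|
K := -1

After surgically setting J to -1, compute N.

1

The intervention breaks the incoming arrows to J: J := 3 if K >= 5 else 2 no longer applies, and J = -1.
H = K*M  [with K=-1, M=3]  = -3
D = |J - H|  [with J=-1, H=-3]  = 2
N = |D - M|  [with D=2, M=3]  = 1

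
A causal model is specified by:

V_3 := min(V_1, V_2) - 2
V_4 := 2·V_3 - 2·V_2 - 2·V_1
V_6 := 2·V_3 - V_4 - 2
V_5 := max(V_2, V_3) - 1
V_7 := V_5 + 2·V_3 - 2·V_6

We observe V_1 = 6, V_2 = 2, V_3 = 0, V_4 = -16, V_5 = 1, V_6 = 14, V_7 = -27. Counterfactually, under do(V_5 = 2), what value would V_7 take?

Under do(V_5=2), the mechanism V_5 := max(V_2, V_3) - 1 is discarded; V_5 is fixed at 2.
V_3 = min(V_1, V_2) - 2  [with V_1=6, V_2=2]  = 0
V_4 = 2·V_3 - 2·V_2 - 2·V_1  [with V_3=0, V_2=2, V_1=6]  = -16
V_6 = 2·V_3 - V_4 - 2  [with V_3=0, V_4=-16]  = 14
V_7 = V_5 + 2·V_3 - 2·V_6  [with V_5=2, V_3=0, V_6=14]  = -26

-26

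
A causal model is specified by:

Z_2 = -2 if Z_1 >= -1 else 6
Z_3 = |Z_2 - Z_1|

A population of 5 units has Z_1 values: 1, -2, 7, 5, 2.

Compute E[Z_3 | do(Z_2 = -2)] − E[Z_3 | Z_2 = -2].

Every unit gets Z_2=-2 under the intervention. Z_3 values become 3, 0, 9, 7, 4; E[Z_3|do(Z_2=-2)] = 4.6.
Observing Z_2=-2 restricts to units where Z_2's equation naturally yields -2: Z_1 ∈ {1, 7, 5, 2}. In that subpopulation Z_3 = 3, 9, 7, 4, mean 5.75.
Difference = 4.6 − 5.75 = -1.15.

-1.15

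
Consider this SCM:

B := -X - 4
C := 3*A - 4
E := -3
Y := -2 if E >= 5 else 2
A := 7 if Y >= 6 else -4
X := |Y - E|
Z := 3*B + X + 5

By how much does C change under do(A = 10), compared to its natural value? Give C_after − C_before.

42

Under do(A=10), the mechanism A := 7 if Y >= 6 else -4 is discarded; A is fixed at 10.
C = 3*A - 4  [with A=10]  = 26
Without intervention: Y = -2 if E >= 5 else 2  [with E=-3]  = 2; A = 7 if Y >= 6 else -4  [with Y=2]  = -4; C = 3*A - 4  [with A=-4]  = -16.
Change = 26 − (-16) = 42.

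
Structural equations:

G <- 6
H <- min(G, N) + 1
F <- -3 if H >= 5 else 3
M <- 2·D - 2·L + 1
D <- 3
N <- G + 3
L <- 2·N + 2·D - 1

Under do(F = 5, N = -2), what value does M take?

The joint intervention fixes F = 5, N = -2, removing each variable's own equation.
L = 2·N + 2·D - 1  [with N=-2, D=3]  = 1
M = 2·D - 2·L + 1  [with D=3, L=1]  = 5

5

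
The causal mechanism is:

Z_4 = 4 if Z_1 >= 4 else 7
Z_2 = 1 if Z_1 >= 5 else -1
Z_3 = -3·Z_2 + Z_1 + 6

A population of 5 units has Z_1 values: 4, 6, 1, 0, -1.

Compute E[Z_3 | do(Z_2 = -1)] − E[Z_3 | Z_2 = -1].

do(Z_2=-1) breaks Z_2's dependence on Z_1. With Z_2=-1 fixed, Z_3 across the units is 13, 15, 10, 9, 8, mean 11.
Conditioning on Z_2=-1 selects the 4 unit(s) with Z_1 ∈ {4, 1, 0, -1}. Their Z_3 values: 13, 10, 9, 8. Mean = 10.
Difference = 11 − 10 = 1.

1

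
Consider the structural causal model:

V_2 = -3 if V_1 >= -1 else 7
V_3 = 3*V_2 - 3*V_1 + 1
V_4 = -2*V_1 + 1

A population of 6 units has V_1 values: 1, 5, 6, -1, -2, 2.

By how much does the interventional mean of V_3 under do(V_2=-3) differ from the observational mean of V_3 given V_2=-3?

2.3

Every unit gets V_2=-3 under the intervention. V_3 values become -11, -23, -26, -5, -2, -14; E[V_3|do(V_2=-3)] = -13.5.
Conditioning on V_2=-3 selects the 5 unit(s) with V_1 ∈ {1, 5, 6, -1, 2}. Their V_3 values: -11, -23, -26, -5, -14. Mean = -15.8.
Difference = -13.5 − (-15.8) = 2.3.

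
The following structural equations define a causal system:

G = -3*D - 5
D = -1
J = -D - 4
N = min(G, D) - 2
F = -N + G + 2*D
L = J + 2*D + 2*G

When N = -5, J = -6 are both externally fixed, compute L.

-12

Setting N = -5, J = -6 by intervention discards those variables' equations.
G = -3*D - 5  [with D=-1]  = -2
L = J + 2*D + 2*G  [with J=-6, D=-1, G=-2]  = -12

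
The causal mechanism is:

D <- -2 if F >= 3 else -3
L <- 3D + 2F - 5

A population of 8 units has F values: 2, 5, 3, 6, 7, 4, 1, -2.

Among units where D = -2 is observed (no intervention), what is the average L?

E[L|D=-2] averages over only the 5 units with D=-2 (F = 5, 3, 6, 7, 4): L = -1, -5, 1, 3, -3, mean -1.

-1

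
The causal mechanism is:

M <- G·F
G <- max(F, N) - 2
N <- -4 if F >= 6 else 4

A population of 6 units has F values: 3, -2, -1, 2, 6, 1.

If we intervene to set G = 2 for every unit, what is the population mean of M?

3

do(G=2) breaks G's dependence on F. With G=2 fixed, M across the units is 6, -4, -2, 4, 12, 2, mean 3.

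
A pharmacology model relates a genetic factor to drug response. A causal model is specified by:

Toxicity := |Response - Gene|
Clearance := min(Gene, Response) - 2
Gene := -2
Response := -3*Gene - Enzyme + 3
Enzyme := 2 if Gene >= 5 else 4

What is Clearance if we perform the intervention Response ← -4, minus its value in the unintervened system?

-2

do(Response=-4) replaces the equation Response := -3*Gene - Enzyme + 3 with the constant Response = -4.
Clearance = min(Gene, Response) - 2  [with Gene=-2, Response=-4]  = -6
Without intervention: Enzyme = 2 if Gene >= 5 else 4  [with Gene=-2]  = 4; Response = -3*Gene - Enzyme + 3  [with Gene=-2, Enzyme=4]  = 5; Clearance = min(Gene, Response) - 2  [with Gene=-2, Response=5]  = -4.
Change = -6 − (-4) = -2.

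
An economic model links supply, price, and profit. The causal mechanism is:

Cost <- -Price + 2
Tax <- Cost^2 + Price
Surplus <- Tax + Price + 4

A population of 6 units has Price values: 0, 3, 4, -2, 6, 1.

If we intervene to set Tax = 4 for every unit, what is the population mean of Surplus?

10

Every unit gets Tax=4 under the intervention. Surplus values become 8, 11, 12, 6, 14, 9; E[Surplus|do(Tax=4)] = 10.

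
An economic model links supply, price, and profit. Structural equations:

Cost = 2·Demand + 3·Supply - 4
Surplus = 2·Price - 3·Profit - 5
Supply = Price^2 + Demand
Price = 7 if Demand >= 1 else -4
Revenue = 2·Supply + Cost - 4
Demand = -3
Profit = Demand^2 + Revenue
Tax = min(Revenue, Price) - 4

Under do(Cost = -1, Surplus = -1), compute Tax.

-8

The joint intervention fixes Cost = -1, Surplus = -1, removing each variable's own equation.
Price = 7 if Demand >= 1 else -4  [with Demand=-3]  = -4
Supply = Price^2 + Demand  [with Price=-4, Demand=-3]  = 13
Revenue = 2·Supply + Cost - 4  [with Supply=13, Cost=-1]  = 21
Tax = min(Revenue, Price) - 4  [with Revenue=21, Price=-4]  = -8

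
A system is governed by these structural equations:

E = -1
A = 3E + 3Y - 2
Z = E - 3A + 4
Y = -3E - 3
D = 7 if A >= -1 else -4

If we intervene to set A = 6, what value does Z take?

-15

do(A=6) replaces the equation A = 3E + 3Y - 2 with the constant A = 6.
Z = E - 3A + 4  [with E=-1, A=6]  = -15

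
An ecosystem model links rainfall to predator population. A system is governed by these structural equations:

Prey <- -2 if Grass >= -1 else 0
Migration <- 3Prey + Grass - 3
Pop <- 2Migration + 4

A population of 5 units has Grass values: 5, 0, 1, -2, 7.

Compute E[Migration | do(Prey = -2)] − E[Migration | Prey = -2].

-1.05

Under do(Prey=-2), Prey's equation is replaced by Prey=-2 for every unit. Per-unit Migration: -4, -9, -8, -11, -2. Mean = -6.8.
Conditioning on Prey=-2 selects the 4 unit(s) with Grass ∈ {5, 0, 1, 7}. Their Migration values: -4, -9, -8, -2. Mean = -5.75.
Difference = -6.8 − (-5.75) = -1.05.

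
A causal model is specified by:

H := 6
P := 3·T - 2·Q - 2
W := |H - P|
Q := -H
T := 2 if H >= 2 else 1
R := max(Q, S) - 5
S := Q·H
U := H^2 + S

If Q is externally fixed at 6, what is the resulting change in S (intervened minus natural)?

The intervention breaks the incoming arrows to Q: Q := -H no longer applies, and Q = 6.
S = Q·H  [with Q=6, H=6]  = 36
Without intervention: Q = -H  [with H=6]  = -6; S = Q·H  [with Q=-6, H=6]  = -36.
Change = 36 − (-36) = 72.

72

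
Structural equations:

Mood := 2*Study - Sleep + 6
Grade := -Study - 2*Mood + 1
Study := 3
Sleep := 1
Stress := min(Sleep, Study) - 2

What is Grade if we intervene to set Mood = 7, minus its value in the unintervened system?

8

Intervening sets Mood = 7 and removes its equation (Mood := 2*Study - Sleep + 6).
Grade = -Study - 2*Mood + 1  [with Study=3, Mood=7]  = -16
Without intervention: Mood = 2*Study - Sleep + 6  [with Study=3, Sleep=1]  = 11; Grade = -Study - 2*Mood + 1  [with Study=3, Mood=11]  = -24.
Change = -16 − (-24) = 8.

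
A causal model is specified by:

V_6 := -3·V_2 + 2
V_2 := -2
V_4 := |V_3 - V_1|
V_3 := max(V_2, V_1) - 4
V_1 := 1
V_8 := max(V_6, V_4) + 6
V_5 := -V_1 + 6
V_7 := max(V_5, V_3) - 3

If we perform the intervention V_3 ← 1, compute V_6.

8

The intervention breaks the incoming arrows to V_3: V_3 := max(V_2, V_1) - 4 no longer applies, and V_3 = 1.
No directed path runs from V_3 to V_6, so V_6 keeps its natural value.
V_6 = -3·V_2 + 2  [with V_2=-2]  = 8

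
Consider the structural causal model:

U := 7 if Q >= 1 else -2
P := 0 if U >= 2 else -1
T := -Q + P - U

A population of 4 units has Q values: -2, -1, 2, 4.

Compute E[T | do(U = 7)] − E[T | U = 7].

2.25

Every unit gets U=7 under the intervention. T values become -5, -6, -9, -11; E[T|do(U=7)] = -7.75.
Observing U=7 restricts to units where U's equation naturally yields 7: Q ∈ {2, 4}. In that subpopulation T = -9, -11, mean -10.
Difference = -7.75 − (-10) = 2.25.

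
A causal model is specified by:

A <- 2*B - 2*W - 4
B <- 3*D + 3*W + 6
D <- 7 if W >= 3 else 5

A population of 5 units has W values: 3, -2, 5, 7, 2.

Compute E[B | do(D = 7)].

36

The intervention sets D=7 in all 5 units regardless of W. Recomputing B per unit gives 36, 21, 42, 48, 33; average 36.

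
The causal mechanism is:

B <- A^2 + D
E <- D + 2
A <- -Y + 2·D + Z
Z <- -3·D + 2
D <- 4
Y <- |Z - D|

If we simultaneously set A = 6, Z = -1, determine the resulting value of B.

The joint intervention fixes A = 6, Z = -1, removing each variable's own equation.
B = A^2 + D  [with A=6, D=4]  = 40

40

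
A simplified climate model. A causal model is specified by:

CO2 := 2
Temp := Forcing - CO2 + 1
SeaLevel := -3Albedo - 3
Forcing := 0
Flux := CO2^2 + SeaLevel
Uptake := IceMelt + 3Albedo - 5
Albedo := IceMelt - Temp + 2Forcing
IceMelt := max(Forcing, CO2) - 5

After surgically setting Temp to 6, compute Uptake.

-35

The intervention breaks the incoming arrows to Temp: Temp := Forcing - CO2 + 1 no longer applies, and Temp = 6.
IceMelt = max(Forcing, CO2) - 5  [with Forcing=0, CO2=2]  = -3
Albedo = IceMelt - Temp + 2Forcing  [with IceMelt=-3, Temp=6, Forcing=0]  = -9
Uptake = IceMelt + 3Albedo - 5  [with IceMelt=-3, Albedo=-9]  = -35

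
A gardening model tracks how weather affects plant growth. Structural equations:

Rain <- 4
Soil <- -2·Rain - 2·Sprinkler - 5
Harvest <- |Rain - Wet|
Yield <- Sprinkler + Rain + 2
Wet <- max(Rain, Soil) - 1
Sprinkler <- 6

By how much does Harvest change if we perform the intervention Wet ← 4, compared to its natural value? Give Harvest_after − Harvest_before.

-1

Under do(Wet=4), the mechanism Wet <- max(Rain, Soil) - 1 is discarded; Wet is fixed at 4.
Harvest = |Rain - Wet|  [with Rain=4, Wet=4]  = 0
Without intervention: Soil = -2·Rain - 2·Sprinkler - 5  [with Rain=4, Sprinkler=6]  = -25; Wet = max(Rain, Soil) - 1  [with Rain=4, Soil=-25]  = 3; Harvest = |Rain - Wet|  [with Rain=4, Wet=3]  = 1.
Change = 0 − 1 = -1.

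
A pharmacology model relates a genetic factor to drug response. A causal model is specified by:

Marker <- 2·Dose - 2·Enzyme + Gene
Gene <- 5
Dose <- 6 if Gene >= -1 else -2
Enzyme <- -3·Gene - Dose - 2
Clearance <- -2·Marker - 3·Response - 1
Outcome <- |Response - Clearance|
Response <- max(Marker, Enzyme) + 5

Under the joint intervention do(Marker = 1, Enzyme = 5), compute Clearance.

The joint intervention fixes Marker = 1, Enzyme = 5, removing each variable's own equation.
Response = max(Marker, Enzyme) + 5  [with Marker=1, Enzyme=5]  = 10
Clearance = -2·Marker - 3·Response - 1  [with Marker=1, Response=10]  = -33

-33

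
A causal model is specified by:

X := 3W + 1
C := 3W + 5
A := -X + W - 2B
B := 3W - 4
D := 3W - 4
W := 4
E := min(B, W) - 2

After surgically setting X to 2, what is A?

-14

Intervening sets X = 2 and removes its equation (X := 3W + 1).
B = 3W - 4  [with W=4]  = 8
A = -X + W - 2B  [with X=2, W=4, B=8]  = -14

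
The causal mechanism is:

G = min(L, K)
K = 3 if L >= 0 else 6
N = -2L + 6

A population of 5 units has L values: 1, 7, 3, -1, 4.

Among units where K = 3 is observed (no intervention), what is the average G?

2.5

E[G|K=3] averages over only the 4 units with K=3 (L = 1, 7, 3, 4): G = 1, 3, 3, 3, mean 2.5.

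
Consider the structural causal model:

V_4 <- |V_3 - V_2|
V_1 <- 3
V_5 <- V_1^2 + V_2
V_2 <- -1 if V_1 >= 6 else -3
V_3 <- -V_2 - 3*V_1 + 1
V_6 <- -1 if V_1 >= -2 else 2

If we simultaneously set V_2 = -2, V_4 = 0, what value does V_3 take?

The joint intervention fixes V_2 = -2, V_4 = 0, removing each variable's own equation.
V_3 = -V_2 - 3*V_1 + 1  [with V_2=-2, V_1=3]  = -6

-6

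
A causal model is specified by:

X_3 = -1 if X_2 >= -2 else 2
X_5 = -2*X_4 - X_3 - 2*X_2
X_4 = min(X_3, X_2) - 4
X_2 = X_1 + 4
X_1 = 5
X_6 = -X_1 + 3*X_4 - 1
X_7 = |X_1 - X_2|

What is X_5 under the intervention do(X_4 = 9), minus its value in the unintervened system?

-28

Intervening sets X_4 = 9 and removes its equation (X_4 = min(X_3, X_2) - 4).
X_2 = X_1 + 4  [with X_1=5]  = 9
X_3 = -1 if X_2 >= -2 else 2  [with X_2=9]  = -1
X_5 = -2*X_4 - X_3 - 2*X_2  [with X_4=9, X_3=-1, X_2=9]  = -35
Without intervention: X_2 = X_1 + 4  [with X_1=5]  = 9; X_3 = -1 if X_2 >= -2 else 2  [with X_2=9]  = -1; X_4 = min(X_3, X_2) - 4  [with X_3=-1, X_2=9]  = -5; X_5 = -2*X_4 - X_3 - 2*X_2  [with X_4=-5, X_3=-1, X_2=9]  = -7.
Change = -35 − (-7) = -28.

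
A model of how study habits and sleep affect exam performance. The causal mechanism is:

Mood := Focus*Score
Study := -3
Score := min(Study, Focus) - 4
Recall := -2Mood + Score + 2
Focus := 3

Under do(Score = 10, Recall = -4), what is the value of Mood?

The joint intervention fixes Score = 10, Recall = -4, removing each variable's own equation.
Mood = Focus*Score  [with Focus=3, Score=10]  = 30

30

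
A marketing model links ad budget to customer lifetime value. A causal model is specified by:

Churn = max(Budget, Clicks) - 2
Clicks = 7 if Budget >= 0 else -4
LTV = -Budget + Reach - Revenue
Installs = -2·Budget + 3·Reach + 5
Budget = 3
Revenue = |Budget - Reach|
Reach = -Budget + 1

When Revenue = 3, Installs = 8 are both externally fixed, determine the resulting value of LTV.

Under do(Revenue = 3, Installs = 8), each intervened variable's structural equation is replaced by its fixed value.
Reach = -Budget + 1  [with Budget=3]  = -2
LTV = -Budget + Reach - Revenue  [with Budget=3, Reach=-2, Revenue=3]  = -8

-8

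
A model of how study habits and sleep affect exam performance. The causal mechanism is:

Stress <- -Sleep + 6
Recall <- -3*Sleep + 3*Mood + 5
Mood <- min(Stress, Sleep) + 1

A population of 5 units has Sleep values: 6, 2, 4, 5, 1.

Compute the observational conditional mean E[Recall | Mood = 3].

5

Conditioning on Mood=3 selects the 2 unit(s) with Sleep ∈ {2, 4}. Their Recall values: 8, 2. Mean = 5.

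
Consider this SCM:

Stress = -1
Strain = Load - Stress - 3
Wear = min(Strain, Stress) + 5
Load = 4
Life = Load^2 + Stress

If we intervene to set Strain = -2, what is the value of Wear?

3

The intervention breaks the incoming arrows to Strain: Strain = Load - Stress - 3 no longer applies, and Strain = -2.
Wear = min(Strain, Stress) + 5  [with Strain=-2, Stress=-1]  = 3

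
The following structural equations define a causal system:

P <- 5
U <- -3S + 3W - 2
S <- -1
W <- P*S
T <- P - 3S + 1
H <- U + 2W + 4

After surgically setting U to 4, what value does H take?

-2

Intervening sets U = 4 and removes its equation (U <- -3S + 3W - 2).
W = P*S  [with P=5, S=-1]  = -5
H = U + 2W + 4  [with U=4, W=-5]  = -2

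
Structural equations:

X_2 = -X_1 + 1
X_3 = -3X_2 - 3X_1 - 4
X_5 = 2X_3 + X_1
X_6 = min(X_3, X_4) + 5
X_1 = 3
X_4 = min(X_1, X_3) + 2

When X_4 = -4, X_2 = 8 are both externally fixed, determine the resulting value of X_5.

The joint intervention fixes X_4 = -4, X_2 = 8, removing each variable's own equation.
X_3 = -3X_2 - 3X_1 - 4  [with X_2=8, X_1=3]  = -37
X_5 = 2X_3 + X_1  [with X_3=-37, X_1=3]  = -71

-71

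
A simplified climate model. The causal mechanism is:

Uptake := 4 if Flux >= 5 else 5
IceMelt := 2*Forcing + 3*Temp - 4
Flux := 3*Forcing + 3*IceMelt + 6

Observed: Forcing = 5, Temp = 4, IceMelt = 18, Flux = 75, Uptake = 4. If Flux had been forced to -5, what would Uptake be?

Intervening sets Flux = -5 and removes its equation (Flux := 3*Forcing + 3*IceMelt + 6).
Uptake = 4 if Flux >= 5 else 5  [with Flux=-5]  = 5

5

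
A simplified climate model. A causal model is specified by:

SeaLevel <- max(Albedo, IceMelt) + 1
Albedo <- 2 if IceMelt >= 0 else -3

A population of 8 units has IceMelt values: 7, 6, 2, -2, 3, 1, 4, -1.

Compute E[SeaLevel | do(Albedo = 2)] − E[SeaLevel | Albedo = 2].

-0.5

do(Albedo=2) breaks Albedo's dependence on IceMelt. With Albedo=2 fixed, SeaLevel across the units is 8, 7, 3, 3, 4, 3, 5, 3, mean 4.5.
Observing Albedo=2 restricts to units where Albedo's equation naturally yields 2: IceMelt ∈ {7, 6, 2, 3, 1, 4}. In that subpopulation SeaLevel = 8, 7, 3, 4, 3, 5, mean 5.
Difference = 4.5 − 5 = -0.5.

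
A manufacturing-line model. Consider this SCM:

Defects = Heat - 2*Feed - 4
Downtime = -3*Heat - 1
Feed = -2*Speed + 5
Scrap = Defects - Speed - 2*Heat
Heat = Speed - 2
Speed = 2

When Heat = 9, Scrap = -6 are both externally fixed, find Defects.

3

The joint intervention fixes Heat = 9, Scrap = -6, removing each variable's own equation.
Feed = -2*Speed + 5  [with Speed=2]  = 1
Defects = Heat - 2*Feed - 4  [with Heat=9, Feed=1]  = 3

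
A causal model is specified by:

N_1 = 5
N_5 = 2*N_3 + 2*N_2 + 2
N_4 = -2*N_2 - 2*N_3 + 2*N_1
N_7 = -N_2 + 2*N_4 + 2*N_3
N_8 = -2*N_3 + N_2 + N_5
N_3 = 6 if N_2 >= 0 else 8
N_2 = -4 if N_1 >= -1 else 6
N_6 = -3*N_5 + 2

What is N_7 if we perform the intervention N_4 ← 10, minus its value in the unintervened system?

The intervention breaks the incoming arrows to N_4: N_4 = -2*N_2 - 2*N_3 + 2*N_1 no longer applies, and N_4 = 10.
N_2 = -4 if N_1 >= -1 else 6  [with N_1=5]  = -4
N_3 = 6 if N_2 >= 0 else 8  [with N_2=-4]  = 8
N_7 = -N_2 + 2*N_4 + 2*N_3  [with N_2=-4, N_4=10, N_3=8]  = 40
Without intervention: N_2 = -4 if N_1 >= -1 else 6  [with N_1=5]  = -4; N_3 = 6 if N_2 >= 0 else 8  [with N_2=-4]  = 8; N_4 = -2*N_2 - 2*N_3 + 2*N_1  [with N_2=-4, N_3=8, N_1=5]  = 2; N_7 = -N_2 + 2*N_4 + 2*N_3  [with N_2=-4, N_4=2, N_3=8]  = 24.
Change = 40 − 24 = 16.

16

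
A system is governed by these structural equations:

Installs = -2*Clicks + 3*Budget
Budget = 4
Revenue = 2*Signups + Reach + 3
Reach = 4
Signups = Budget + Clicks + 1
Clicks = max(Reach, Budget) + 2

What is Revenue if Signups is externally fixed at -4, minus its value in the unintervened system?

The intervention breaks the incoming arrows to Signups: Signups = Budget + Clicks + 1 no longer applies, and Signups = -4.
Revenue = 2*Signups + Reach + 3  [with Signups=-4, Reach=4]  = -1
Without intervention: Clicks = max(Reach, Budget) + 2  [with Reach=4, Budget=4]  = 6; Signups = Budget + Clicks + 1  [with Budget=4, Clicks=6]  = 11; Revenue = 2*Signups + Reach + 3  [with Signups=11, Reach=4]  = 29.
Change = -1 − 29 = -30.

-30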